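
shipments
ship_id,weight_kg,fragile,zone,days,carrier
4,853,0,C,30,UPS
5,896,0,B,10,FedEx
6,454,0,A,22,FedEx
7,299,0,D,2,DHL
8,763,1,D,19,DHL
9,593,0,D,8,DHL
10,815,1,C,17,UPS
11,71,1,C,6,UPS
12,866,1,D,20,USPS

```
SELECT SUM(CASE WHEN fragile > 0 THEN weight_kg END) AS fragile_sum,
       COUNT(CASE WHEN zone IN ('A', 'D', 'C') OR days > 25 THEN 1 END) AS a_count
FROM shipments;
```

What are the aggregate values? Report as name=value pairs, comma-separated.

fragile_sum=2515, a_count=8

[fragile_sum: fragile > 0]
ship_id=4: ✗
ship_id=5: ✗
ship_id=6: ✗
ship_id=7: ✗
ship_id=8: ✓ → 763
ship_id=9: ✗
ship_id=10: ✓ → 815
ship_id=11: ✓ → 71
ship_id=12: ✓ → 866
fragile_sum = 763 + 815 + 71 + 866 = 2515
—
[a_count: zone IN ('A', 'D', 'C') OR days > 25]
ship_id=4: ✓ → 1
ship_id=5: ✗
ship_id=6: ✓ → 1
ship_id=7: ✓ → 1
ship_id=8: ✓ → 1
ship_id=9: ✓ → 1
ship_id=10: ✓ → 1
ship_id=11: ✓ → 1
ship_id=12: ✓ → 1
a_count = COUNT(1, 1, 1, 1, 1, 1, 1, 1) = 8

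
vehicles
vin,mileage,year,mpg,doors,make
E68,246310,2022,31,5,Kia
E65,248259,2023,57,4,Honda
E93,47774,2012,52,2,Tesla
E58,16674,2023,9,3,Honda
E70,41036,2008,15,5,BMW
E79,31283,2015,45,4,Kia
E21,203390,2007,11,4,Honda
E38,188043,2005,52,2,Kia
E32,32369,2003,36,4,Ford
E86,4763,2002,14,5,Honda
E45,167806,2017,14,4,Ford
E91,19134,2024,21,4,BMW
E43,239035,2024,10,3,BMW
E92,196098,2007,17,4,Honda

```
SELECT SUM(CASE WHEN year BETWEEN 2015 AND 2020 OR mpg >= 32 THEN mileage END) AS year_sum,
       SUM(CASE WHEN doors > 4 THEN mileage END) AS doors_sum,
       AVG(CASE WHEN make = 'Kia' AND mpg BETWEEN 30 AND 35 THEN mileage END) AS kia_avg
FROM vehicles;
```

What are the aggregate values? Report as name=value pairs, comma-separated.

year_sum=715534, doors_sum=292109, kia_avg=246310

[year_sum: year BETWEEN 2015 AND 2020 OR mpg >= 32]
vin=E68: ✗
vin=E65: ✓ → 248259
vin=E93: ✓ → 47774
vin=E58: ✗
vin=E70: ✗
vin=E79: ✓ → 31283
vin=E21: ✗
vin=E38: ✓ → 188043
vin=E32: ✓ → 32369
vin=E86: ✗
vin=E45: ✓ → 167806
vin=E91: ✗
vin=E43: ✗
vin=E92: ✗
year_sum = 248259 + 47774 + 31283 + 188043 + 32369 + 167806 = 715534
—
[doors_sum: doors > 4]
vin=E68: ✓ → 246310
vin=E65: ✗
vin=E93: ✗
vin=E58: ✗
vin=E70: ✓ → 41036
vin=E79: ✗
vin=E21: ✗
vin=E38: ✗
vin=E32: ✗
vin=E86: ✓ → 4763
vin=E45: ✗
vin=E91: ✗
vin=E43: ✗
vin=E92: ✗
doors_sum = 246310 + 41036 + 4763 = 292109
—
[kia_avg: make = 'Kia' AND mpg BETWEEN 30 AND 35]
vin=E68: ✓ → 246310
vin=E65: ✗
vin=E93: ✗
vin=E58: ✗
vin=E70: ✗
vin=E79: ✗
vin=E21: ✗
vin=E38: ✗
vin=E32: ✗
vin=E86: ✗
vin=E45: ✗
vin=E91: ✗
vin=E43: ✗
vin=E92: ✗
kia_avg = 246310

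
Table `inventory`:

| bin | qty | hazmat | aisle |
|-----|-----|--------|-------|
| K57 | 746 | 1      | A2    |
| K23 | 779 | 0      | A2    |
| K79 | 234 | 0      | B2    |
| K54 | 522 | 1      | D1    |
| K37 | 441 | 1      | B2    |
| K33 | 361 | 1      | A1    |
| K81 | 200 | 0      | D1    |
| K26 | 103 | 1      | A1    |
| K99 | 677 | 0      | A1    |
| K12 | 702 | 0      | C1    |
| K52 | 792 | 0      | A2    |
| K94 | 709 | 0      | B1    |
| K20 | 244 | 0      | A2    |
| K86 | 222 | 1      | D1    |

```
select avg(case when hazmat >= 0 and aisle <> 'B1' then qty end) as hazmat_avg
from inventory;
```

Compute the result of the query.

bin=K57: ✓ → 746
bin=K23: ✓ → 779
bin=K79: ✓ → 234
bin=K54: ✓ → 522
bin=K37: ✓ → 441
bin=K33: ✓ → 361
bin=K81: ✓ → 200
bin=K26: ✓ → 103
bin=K99: ✓ → 677
bin=K12: ✓ → 702
bin=K52: ✓ → 792
bin=K94: ✗
bin=K20: ✓ → 244
bin=K86: ✓ → 222
hazmat_avg = (746 + 779 + 234 + 522 + 441 + 361 + 200 + 103 + 677 + 702 + 792 + 244 + 222) / 13 = 463.3076923077

463.3076923077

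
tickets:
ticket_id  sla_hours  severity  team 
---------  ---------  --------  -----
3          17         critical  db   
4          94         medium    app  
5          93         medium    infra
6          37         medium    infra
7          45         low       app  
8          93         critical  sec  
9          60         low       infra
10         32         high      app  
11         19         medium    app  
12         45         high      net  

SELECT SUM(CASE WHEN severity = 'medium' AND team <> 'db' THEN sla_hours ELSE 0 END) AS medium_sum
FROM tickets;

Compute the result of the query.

243

ticket_id=3: ✗
ticket_id=4: ✓ → 94
ticket_id=5: ✓ → 93
ticket_id=6: ✓ → 37
ticket_id=7: ✗
ticket_id=8: ✗
ticket_id=9: ✗
ticket_id=10: ✗
ticket_id=11: ✓ → 19
ticket_id=12: ✗
medium_sum = 94 + 93 + 37 + 19 = 243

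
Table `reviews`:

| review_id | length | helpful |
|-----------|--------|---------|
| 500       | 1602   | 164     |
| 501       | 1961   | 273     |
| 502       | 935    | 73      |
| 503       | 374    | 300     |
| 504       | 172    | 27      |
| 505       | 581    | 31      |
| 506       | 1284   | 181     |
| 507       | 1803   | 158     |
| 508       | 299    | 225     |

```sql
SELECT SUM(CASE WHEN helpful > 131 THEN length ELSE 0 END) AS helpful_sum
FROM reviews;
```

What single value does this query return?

7323

review_id=500: ✓ → 1602
review_id=501: ✓ → 1961
review_id=502: ✗
review_id=503: ✓ → 374
review_id=504: ✗
review_id=505: ✗
review_id=506: ✓ → 1284
review_id=507: ✓ → 1803
review_id=508: ✓ → 299
helpful_sum = 1602 + 1961 + 374 + 1284 + 1803 + 299 = 7323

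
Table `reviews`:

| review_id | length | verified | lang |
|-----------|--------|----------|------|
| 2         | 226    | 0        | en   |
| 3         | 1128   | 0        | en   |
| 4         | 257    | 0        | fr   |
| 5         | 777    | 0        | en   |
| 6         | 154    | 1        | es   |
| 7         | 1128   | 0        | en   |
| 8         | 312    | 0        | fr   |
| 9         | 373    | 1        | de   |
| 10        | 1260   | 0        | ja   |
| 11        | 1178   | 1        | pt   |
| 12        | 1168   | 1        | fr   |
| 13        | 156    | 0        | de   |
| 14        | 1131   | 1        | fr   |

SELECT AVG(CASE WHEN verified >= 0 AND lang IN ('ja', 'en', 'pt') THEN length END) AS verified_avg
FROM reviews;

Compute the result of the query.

949.5

review_id=2: ✓ → 226
review_id=3: ✓ → 1128
review_id=4: ✗
review_id=5: ✓ → 777
review_id=6: ✗
review_id=7: ✓ → 1128
review_id=8: ✗
review_id=9: ✗
review_id=10: ✓ → 1260
review_id=11: ✓ → 1178
review_id=12: ✗
review_id=13: ✗
review_id=14: ✗
verified_avg = (226 + 1128 + 777 + 1128 + 1260 + 1178) / 6 = 949.5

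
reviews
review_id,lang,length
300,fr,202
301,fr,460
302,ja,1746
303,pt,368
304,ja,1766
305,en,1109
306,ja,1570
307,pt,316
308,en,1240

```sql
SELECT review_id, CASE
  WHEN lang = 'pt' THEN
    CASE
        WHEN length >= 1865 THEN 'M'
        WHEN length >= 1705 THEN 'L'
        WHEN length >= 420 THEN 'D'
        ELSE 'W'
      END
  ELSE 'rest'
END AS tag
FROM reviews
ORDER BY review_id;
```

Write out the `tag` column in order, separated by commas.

rest, rest, rest, W, rest, rest, rest, W, rest

review_id=300: lang='fr' → outer ELSE → rest
review_id=301: lang='fr' → outer ELSE → rest
review_id=302: lang='ja' → outer ELSE → rest
review_id=303: lang='pt' → inner[ELSE] → W
review_id=304: lang='ja' → outer ELSE → rest
review_id=305: lang='en' → outer ELSE → rest
review_id=306: lang='ja' → outer ELSE → rest
review_id=307: lang='pt' → inner[ELSE] → W
review_id=308: lang='en' → outer ELSE → rest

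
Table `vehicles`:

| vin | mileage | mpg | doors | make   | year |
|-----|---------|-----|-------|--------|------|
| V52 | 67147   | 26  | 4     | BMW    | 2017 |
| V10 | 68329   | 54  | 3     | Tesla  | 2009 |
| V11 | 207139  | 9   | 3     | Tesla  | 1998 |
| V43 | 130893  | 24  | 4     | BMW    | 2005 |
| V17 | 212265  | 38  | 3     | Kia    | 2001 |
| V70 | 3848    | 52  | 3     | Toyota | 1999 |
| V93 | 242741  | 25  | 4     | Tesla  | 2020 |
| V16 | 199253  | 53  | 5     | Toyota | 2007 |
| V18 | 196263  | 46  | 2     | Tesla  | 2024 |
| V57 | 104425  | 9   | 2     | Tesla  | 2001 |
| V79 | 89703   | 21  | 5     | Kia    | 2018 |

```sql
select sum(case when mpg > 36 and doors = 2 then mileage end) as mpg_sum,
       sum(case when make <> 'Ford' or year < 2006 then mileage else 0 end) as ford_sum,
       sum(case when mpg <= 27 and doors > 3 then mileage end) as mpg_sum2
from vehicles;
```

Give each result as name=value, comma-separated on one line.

mpg_sum=196263, ford_sum=1522006, mpg_sum2=530484

[mpg_sum: mpg > 36 and doors = 2]
vin=V52: ✗
vin=V10: ✗
vin=V11: ✗
vin=V43: ✗
vin=V17: ✗
vin=V70: ✗
vin=V93: ✗
vin=V16: ✗
vin=V18: ✓ → 196263
vin=V57: ✗
vin=V79: ✗
mpg_sum = 196263
—
[ford_sum: make <> 'Ford' or year < 2006]
vin=V52: ✓ → 67147
vin=V10: ✓ → 68329
vin=V11: ✓ → 207139
vin=V43: ✓ → 130893
vin=V17: ✓ → 212265
vin=V70: ✓ → 3848
vin=V93: ✓ → 242741
vin=V16: ✓ → 199253
vin=V18: ✓ → 196263
vin=V57: ✓ → 104425
vin=V79: ✓ → 89703
ford_sum = 67147 + 68329 + 207139 + 130893 + 212265 + 3848 + 242741 + 199253 + 196263 + 104425 + 89703 = 1522006
—
[mpg_sum2: mpg <= 27 and doors > 3]
vin=V52: ✓ → 67147
vin=V10: ✗
vin=V11: ✗
vin=V43: ✓ → 130893
vin=V17: ✗
vin=V70: ✗
vin=V93: ✓ → 242741
vin=V16: ✗
vin=V18: ✗
vin=V57: ✗
vin=V79: ✓ → 89703
mpg_sum2 = 67147 + 130893 + 242741 + 89703 = 530484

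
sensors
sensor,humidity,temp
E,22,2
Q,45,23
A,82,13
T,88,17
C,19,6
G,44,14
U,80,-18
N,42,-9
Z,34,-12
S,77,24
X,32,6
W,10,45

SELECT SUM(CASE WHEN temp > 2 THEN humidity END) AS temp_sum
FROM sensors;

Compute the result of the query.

sensor=E: ✗
sensor=Q: ✓ → 45
sensor=A: ✓ → 82
sensor=T: ✓ → 88
sensor=C: ✓ → 19
sensor=G: ✓ → 44
sensor=U: ✗
sensor=N: ✗
sensor=Z: ✗
sensor=S: ✓ → 77
sensor=X: ✓ → 32
sensor=W: ✓ → 10
temp_sum = 45 + 82 + 88 + 19 + 44 + 77 + 32 + 10 = 397

397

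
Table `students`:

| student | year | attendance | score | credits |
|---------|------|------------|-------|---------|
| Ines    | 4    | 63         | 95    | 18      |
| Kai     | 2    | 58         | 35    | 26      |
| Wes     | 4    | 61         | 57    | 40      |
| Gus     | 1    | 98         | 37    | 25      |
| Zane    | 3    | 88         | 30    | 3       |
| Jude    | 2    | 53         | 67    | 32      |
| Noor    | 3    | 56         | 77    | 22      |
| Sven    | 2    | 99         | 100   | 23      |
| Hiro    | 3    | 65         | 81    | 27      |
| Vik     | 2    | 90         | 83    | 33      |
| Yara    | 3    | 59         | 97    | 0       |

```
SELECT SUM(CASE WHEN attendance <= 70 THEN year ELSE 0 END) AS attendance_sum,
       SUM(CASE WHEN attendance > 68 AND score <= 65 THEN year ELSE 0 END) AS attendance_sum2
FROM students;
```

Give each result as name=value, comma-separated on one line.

attendance_sum=21, attendance_sum2=4

[attendance_sum: attendance <= 70]
student=Ines: ✓ → 4
student=Kai: ✓ → 2
student=Wes: ✓ → 4
student=Gus: ✗
student=Zane: ✗
student=Jude: ✓ → 2
student=Noor: ✓ → 3
student=Sven: ✗
student=Hiro: ✓ → 3
student=Vik: ✗
student=Yara: ✓ → 3
attendance_sum = 4 + 2 + 4 + 2 + 3 + 3 + 3 = 21
—
[attendance_sum2: attendance > 68 AND score <= 65]
student=Ines: ✗
student=Kai: ✗
student=Wes: ✗
student=Gus: ✓ → 1
student=Zane: ✓ → 3
student=Jude: ✗
student=Noor: ✗
student=Sven: ✗
student=Hiro: ✗
student=Vik: ✗
student=Yara: ✗
attendance_sum2 = 1 + 3 = 4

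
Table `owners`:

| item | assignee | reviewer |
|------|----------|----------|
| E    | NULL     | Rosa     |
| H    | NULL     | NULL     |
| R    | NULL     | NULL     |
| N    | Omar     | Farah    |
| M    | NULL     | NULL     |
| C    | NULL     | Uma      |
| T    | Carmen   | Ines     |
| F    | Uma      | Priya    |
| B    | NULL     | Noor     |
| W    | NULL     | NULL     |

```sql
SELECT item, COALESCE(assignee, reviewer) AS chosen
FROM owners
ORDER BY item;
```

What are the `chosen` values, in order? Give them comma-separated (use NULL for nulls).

item=B: assignee=NULL, reviewer=Noor → Noor
item=C: assignee=NULL, reviewer=Uma → Uma
item=E: assignee=NULL, reviewer=Rosa → Rosa
item=F: assignee=Uma → Uma
item=H: assignee=NULL, reviewer=NULL (all NULL) → NULL
item=M: assignee=NULL, reviewer=NULL (all NULL) → NULL
item=N: assignee=Omar → Omar
item=R: assignee=NULL, reviewer=NULL (all NULL) → NULL
item=T: assignee=Carmen → Carmen
item=W: assignee=NULL, reviewer=NULL (all NULL) → NULL

Noor, Uma, Rosa, Uma, NULL, NULL, Omar, NULL, Carmen, NULL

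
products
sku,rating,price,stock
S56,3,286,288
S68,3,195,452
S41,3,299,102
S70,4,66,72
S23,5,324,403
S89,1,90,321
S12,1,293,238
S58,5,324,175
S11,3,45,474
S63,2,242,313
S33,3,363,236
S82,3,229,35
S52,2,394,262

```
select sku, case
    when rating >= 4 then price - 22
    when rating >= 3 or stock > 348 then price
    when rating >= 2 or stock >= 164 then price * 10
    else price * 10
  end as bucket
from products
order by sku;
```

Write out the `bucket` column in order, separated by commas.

sku=S11: rating >= 3 or stock > 348 → 45
sku=S12: rating >= 2 or stock >= 164 → 2930
sku=S23: rating >= 4 → 302
sku=S33: rating >= 3 or stock > 348 → 363
sku=S41: rating >= 3 or stock > 348 → 299
sku=S52: rating >= 2 or stock >= 164 → 3940
sku=S56: rating >= 3 or stock > 348 → 286
sku=S58: rating >= 4 → 302
sku=S63: rating >= 2 or stock >= 164 → 2420
sku=S68: rating >= 3 or stock > 348 → 195
sku=S70: rating >= 4 → 44
sku=S82: rating >= 3 or stock > 348 → 229
sku=S89: rating >= 2 or stock >= 164 → 900

45, 2930, 302, 363, 299, 3940, 286, 302, 2420, 195, 44, 229, 900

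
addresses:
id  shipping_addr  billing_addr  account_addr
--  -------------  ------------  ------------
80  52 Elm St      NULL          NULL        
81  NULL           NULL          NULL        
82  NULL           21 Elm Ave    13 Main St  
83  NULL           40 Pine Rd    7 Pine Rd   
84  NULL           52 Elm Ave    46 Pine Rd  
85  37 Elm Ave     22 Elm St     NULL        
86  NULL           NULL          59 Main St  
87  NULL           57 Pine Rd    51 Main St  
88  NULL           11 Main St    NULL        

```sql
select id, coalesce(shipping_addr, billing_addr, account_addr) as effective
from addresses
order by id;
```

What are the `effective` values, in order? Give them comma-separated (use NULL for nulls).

id=80: shipping_addr=52 Elm St → 52 Elm St
id=81: shipping_addr=NULL, billing_addr=NULL, account_addr=NULL (all NULL) → NULL
id=82: shipping_addr=NULL, billing_addr=21 Elm Ave → 21 Elm Ave
id=83: shipping_addr=NULL, billing_addr=40 Pine Rd → 40 Pine Rd
id=84: shipping_addr=NULL, billing_addr=52 Elm Ave → 52 Elm Ave
id=85: shipping_addr=37 Elm Ave → 37 Elm Ave
id=86: shipping_addr=NULL, billing_addr=NULL, account_addr=59 Main St → 59 Main St
id=87: shipping_addr=NULL, billing_addr=57 Pine Rd → 57 Pine Rd
id=88: shipping_addr=NULL, billing_addr=11 Main St → 11 Main St

52 Elm St, NULL, 21 Elm Ave, 40 Pine Rd, 52 Elm Ave, 37 Elm Ave, 59 Main St, 57 Pine Rd, 11 Main St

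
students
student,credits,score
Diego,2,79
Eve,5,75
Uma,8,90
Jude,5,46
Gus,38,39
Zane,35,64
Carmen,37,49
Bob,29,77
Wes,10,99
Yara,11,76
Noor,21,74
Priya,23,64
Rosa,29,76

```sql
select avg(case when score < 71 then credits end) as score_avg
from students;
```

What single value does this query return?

27.6

student=Diego: ✗
student=Eve: ✗
student=Uma: ✗
student=Jude: ✓ → 5
student=Gus: ✓ → 38
student=Zane: ✓ → 35
student=Carmen: ✓ → 37
student=Bob: ✗
student=Wes: ✗
student=Yara: ✗
student=Noor: ✗
student=Priya: ✓ → 23
student=Rosa: ✗
score_avg = (5 + 38 + 35 + 37 + 23) / 5 = 27.6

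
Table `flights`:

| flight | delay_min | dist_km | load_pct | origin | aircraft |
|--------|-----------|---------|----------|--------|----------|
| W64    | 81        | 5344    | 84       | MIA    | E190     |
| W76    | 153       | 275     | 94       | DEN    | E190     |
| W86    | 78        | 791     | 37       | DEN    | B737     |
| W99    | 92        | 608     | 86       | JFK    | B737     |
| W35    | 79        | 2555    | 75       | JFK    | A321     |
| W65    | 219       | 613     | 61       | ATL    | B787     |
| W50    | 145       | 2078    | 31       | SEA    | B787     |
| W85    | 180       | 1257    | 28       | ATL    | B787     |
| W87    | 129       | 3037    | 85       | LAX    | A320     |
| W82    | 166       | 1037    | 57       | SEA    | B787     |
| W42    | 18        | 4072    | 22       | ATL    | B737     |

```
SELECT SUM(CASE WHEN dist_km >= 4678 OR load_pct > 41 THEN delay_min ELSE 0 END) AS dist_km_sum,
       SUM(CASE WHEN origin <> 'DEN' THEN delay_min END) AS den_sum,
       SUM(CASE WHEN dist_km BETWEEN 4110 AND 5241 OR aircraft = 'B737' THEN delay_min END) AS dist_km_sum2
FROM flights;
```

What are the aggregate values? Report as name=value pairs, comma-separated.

dist_km_sum=919, den_sum=1109, dist_km_sum2=188

[dist_km_sum: dist_km >= 4678 OR load_pct > 41]
flight=W64: ✓ → 81
flight=W76: ✓ → 153
flight=W86: ✗
flight=W99: ✓ → 92
flight=W35: ✓ → 79
flight=W65: ✓ → 219
flight=W50: ✗
flight=W85: ✗
flight=W87: ✓ → 129
flight=W82: ✓ → 166
flight=W42: ✗
dist_km_sum = 81 + 153 + 92 + 79 + 219 + 129 + 166 = 919
—
[den_sum: origin <> 'DEN']
flight=W64: ✓ → 81
flight=W76: ✗
flight=W86: ✗
flight=W99: ✓ → 92
flight=W35: ✓ → 79
flight=W65: ✓ → 219
flight=W50: ✓ → 145
flight=W85: ✓ → 180
flight=W87: ✓ → 129
flight=W82: ✓ → 166
flight=W42: ✓ → 18
den_sum = 81 + 92 + 79 + 219 + 145 + 180 + 129 + 166 + 18 = 1109
—
[dist_km_sum2: dist_km BETWEEN 4110 AND 5241 OR aircraft = 'B737']
flight=W64: ✗
flight=W76: ✗
flight=W86: ✓ → 78
flight=W99: ✓ → 92
flight=W35: ✗
flight=W65: ✗
flight=W50: ✗
flight=W85: ✗
flight=W87: ✗
flight=W82: ✗
flight=W42: ✓ → 18
dist_km_sum2 = 78 + 92 + 18 = 188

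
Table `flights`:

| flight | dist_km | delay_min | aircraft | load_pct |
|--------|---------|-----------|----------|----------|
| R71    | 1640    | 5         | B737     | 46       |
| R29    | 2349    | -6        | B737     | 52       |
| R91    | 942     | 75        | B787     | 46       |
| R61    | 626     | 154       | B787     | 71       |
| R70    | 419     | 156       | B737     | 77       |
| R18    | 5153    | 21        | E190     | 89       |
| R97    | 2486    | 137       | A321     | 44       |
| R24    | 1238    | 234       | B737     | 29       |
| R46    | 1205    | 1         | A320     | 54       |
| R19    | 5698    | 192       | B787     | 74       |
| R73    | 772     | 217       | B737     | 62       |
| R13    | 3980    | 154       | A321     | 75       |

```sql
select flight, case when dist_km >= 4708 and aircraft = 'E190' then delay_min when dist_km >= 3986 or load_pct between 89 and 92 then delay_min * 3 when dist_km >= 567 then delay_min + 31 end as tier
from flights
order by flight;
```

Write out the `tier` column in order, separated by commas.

185, 21, 576, 265, 25, 32, 185, NULL, 36, 248, 106, 168

flight=R13: dist_km >= 567 → 185
flight=R18: dist_km >= 4708 and aircraft = 'E190' → 21
flight=R19: dist_km >= 3986 or load_pct between 89 and 92 → 576
flight=R24: dist_km >= 567 → 265
flight=R29: dist_km >= 567 → 25
flight=R46: dist_km >= 567 → 32
flight=R61: dist_km >= 567 → 185
flight=R70: (no match → NULL) → NULL
flight=R71: dist_km >= 567 → 36
flight=R73: dist_km >= 567 → 248
flight=R91: dist_km >= 567 → 106
flight=R97: dist_km >= 567 → 168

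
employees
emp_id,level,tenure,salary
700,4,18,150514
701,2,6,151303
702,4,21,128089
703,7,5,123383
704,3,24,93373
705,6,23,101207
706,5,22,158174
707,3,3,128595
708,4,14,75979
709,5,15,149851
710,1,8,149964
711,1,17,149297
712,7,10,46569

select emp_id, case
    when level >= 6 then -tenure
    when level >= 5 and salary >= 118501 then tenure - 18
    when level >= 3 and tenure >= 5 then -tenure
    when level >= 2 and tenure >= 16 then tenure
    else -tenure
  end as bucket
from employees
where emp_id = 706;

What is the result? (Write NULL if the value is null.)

4

emp_id = 706: level=5, tenure=22, salary=158174.
level >= 6 → false
level >= 5 and salary >= 118501 → true → 4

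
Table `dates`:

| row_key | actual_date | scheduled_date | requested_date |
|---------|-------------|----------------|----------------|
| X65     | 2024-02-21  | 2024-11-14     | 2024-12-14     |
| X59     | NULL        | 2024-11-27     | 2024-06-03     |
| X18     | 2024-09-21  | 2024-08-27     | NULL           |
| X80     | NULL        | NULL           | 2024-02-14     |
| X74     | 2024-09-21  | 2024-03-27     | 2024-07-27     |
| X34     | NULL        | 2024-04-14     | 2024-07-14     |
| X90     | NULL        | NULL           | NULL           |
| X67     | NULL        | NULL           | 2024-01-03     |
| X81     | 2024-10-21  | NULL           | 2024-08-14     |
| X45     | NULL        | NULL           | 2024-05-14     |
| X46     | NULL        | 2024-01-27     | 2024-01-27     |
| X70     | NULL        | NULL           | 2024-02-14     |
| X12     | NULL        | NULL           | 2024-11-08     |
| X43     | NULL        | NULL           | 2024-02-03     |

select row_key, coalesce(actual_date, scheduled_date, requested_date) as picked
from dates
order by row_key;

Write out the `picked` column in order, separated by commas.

row_key=X12: actual_date=NULL, scheduled_date=NULL, requested_date=2024-11-08 → 2024-11-08
row_key=X18: actual_date=2024-09-21 → 2024-09-21
row_key=X34: actual_date=NULL, scheduled_date=2024-04-14 → 2024-04-14
row_key=X43: actual_date=NULL, scheduled_date=NULL, requested_date=2024-02-03 → 2024-02-03
row_key=X45: actual_date=NULL, scheduled_date=NULL, requested_date=2024-05-14 → 2024-05-14
row_key=X46: actual_date=NULL, scheduled_date=2024-01-27 → 2024-01-27
row_key=X59: actual_date=NULL, scheduled_date=2024-11-27 → 2024-11-27
row_key=X65: actual_date=2024-02-21 → 2024-02-21
row_key=X67: actual_date=NULL, scheduled_date=NULL, requested_date=2024-01-03 → 2024-01-03
row_key=X70: actual_date=NULL, scheduled_date=NULL, requested_date=2024-02-14 → 2024-02-14
row_key=X74: actual_date=2024-09-21 → 2024-09-21
row_key=X80: actual_date=NULL, scheduled_date=NULL, requested_date=2024-02-14 → 2024-02-14
row_key=X81: actual_date=2024-10-21 → 2024-10-21
row_key=X90: actual_date=NULL, scheduled_date=NULL, requested_date=NULL (all NULL) → NULL

2024-11-08, 2024-09-21, 2024-04-14, 2024-02-03, 2024-05-14, 2024-01-27, 2024-11-27, 2024-02-21, 2024-01-03, 2024-02-14, 2024-09-21, 2024-02-14, 2024-10-21, NULL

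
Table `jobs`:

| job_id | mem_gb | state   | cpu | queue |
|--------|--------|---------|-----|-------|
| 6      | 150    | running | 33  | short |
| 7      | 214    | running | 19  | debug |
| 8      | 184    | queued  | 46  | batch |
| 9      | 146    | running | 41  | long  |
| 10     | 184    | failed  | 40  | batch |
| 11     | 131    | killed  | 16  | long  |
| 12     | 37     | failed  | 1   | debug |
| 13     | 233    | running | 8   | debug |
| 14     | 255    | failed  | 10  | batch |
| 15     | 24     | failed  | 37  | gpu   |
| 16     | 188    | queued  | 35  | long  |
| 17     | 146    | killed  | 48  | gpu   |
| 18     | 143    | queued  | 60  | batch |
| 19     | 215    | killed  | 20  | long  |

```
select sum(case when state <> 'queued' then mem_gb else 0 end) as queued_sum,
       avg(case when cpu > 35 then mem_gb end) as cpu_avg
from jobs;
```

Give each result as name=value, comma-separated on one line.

[queued_sum: state <> 'queued']
job_id=6: ✓ → 150
job_id=7: ✓ → 214
job_id=8: ✗
job_id=9: ✓ → 146
job_id=10: ✓ → 184
job_id=11: ✓ → 131
job_id=12: ✓ → 37
job_id=13: ✓ → 233
job_id=14: ✓ → 255
job_id=15: ✓ → 24
job_id=16: ✗
job_id=17: ✓ → 146
job_id=18: ✗
job_id=19: ✓ → 215
queued_sum = 150 + 214 + 146 + 184 + 131 + 37 + 233 + 255 + 24 + 146 + 215 = 1735
—
[cpu_avg: cpu > 35]
job_id=6: ✗
job_id=7: ✗
job_id=8: ✓ → 184
job_id=9: ✓ → 146
job_id=10: ✓ → 184
job_id=11: ✗
job_id=12: ✗
job_id=13: ✗
job_id=14: ✗
job_id=15: ✓ → 24
job_id=16: ✗
job_id=17: ✓ → 146
job_id=18: ✓ → 143
job_id=19: ✗
cpu_avg = (184 + 146 + 184 + 24 + 146 + 143) / 6 = 137.8333333333

queued_sum=1735, cpu_avg=137.8333333333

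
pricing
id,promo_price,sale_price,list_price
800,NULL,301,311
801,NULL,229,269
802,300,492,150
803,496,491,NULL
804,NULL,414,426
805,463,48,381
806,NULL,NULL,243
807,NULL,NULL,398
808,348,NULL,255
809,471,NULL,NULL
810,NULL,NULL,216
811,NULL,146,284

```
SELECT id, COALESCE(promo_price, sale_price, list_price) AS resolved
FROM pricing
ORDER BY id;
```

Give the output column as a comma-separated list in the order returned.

301, 229, 300, 496, 414, 463, 243, 398, 348, 471, 216, 146

id=800: promo_price=NULL, sale_price=301 → 301
id=801: promo_price=NULL, sale_price=229 → 229
id=802: promo_price=300 → 300
id=803: promo_price=496 → 496
id=804: promo_price=NULL, sale_price=414 → 414
id=805: promo_price=463 → 463
id=806: promo_price=NULL, sale_price=NULL, list_price=243 → 243
id=807: promo_price=NULL, sale_price=NULL, list_price=398 → 398
id=808: promo_price=348 → 348
id=809: promo_price=471 → 471
id=810: promo_price=NULL, sale_price=NULL, list_price=216 → 216
id=811: promo_price=NULL, sale_price=146 → 146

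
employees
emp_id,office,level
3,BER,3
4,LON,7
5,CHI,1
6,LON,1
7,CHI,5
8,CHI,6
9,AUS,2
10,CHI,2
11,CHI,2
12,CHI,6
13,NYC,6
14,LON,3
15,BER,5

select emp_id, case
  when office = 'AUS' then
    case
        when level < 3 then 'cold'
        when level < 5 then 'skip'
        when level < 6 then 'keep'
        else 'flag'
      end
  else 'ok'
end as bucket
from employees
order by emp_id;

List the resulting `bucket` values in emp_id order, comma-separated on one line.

emp_id=3: office='BER' → outer ELSE → ok
emp_id=4: office='LON' → outer ELSE → ok
emp_id=5: office='CHI' → outer ELSE → ok
emp_id=6: office='LON' → outer ELSE → ok
emp_id=7: office='CHI' → outer ELSE → ok
emp_id=8: office='CHI' → outer ELSE → ok
emp_id=9: office='AUS' → inner[level < 3] → cold
emp_id=10: office='CHI' → outer ELSE → ok
emp_id=11: office='CHI' → outer ELSE → ok
emp_id=12: office='CHI' → outer ELSE → ok
emp_id=13: office='NYC' → outer ELSE → ok
emp_id=14: office='LON' → outer ELSE → ok
emp_id=15: office='BER' → outer ELSE → ok

ok, ok, ok, ok, ok, ok, cold, ok, ok, ok, ok, ok, ok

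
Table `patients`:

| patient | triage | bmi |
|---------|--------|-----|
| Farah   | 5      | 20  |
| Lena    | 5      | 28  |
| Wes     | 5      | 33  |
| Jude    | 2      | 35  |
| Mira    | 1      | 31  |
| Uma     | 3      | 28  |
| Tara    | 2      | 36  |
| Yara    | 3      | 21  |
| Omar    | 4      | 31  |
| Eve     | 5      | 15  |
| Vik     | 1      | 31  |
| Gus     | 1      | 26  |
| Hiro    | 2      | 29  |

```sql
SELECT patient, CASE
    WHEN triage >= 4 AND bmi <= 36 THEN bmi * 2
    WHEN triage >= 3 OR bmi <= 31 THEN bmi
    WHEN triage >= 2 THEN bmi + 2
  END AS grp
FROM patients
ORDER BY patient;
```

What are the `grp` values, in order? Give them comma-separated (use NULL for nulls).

30, 40, 26, 29, 37, 56, 31, 62, 38, 28, 31, 66, 21

patient=Eve: triage >= 4 AND bmi <= 36 → 30
patient=Farah: triage >= 4 AND bmi <= 36 → 40
patient=Gus: triage >= 3 OR bmi <= 31 → 26
patient=Hiro: triage >= 3 OR bmi <= 31 → 29
patient=Jude: triage >= 2 → 37
patient=Lena: triage >= 4 AND bmi <= 36 → 56
patient=Mira: triage >= 3 OR bmi <= 31 → 31
patient=Omar: triage >= 4 AND bmi <= 36 → 62
patient=Tara: triage >= 2 → 38
patient=Uma: triage >= 3 OR bmi <= 31 → 28
patient=Vik: triage >= 3 OR bmi <= 31 → 31
patient=Wes: triage >= 4 AND bmi <= 36 → 66
patient=Yara: triage >= 3 OR bmi <= 31 → 21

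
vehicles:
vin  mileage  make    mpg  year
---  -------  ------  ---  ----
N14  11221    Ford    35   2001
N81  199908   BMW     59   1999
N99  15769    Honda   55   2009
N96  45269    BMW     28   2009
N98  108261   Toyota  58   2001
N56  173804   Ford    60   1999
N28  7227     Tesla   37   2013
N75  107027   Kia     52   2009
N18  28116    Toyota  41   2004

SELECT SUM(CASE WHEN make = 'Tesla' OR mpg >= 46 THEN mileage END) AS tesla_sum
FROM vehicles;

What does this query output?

611996

vin=N14: ✗
vin=N81: ✓ → 199908
vin=N99: ✓ → 15769
vin=N96: ✗
vin=N98: ✓ → 108261
vin=N56: ✓ → 173804
vin=N28: ✓ → 7227
vin=N75: ✓ → 107027
vin=N18: ✗
tesla_sum = 199908 + 15769 + 108261 + 173804 + 7227 + 107027 = 611996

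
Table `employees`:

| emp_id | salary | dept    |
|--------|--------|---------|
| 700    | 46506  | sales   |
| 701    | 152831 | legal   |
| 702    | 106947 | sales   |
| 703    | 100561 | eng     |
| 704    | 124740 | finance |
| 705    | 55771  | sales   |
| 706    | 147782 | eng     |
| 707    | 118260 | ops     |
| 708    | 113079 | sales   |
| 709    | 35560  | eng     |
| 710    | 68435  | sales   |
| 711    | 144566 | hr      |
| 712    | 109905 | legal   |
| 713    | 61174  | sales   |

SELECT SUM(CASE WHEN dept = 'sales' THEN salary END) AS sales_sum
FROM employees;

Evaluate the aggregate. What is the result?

emp_id=700: ✓ → 46506
emp_id=701: ✗
emp_id=702: ✓ → 106947
emp_id=703: ✗
emp_id=704: ✗
emp_id=705: ✓ → 55771
emp_id=706: ✗
emp_id=707: ✗
emp_id=708: ✓ → 113079
emp_id=709: ✗
emp_id=710: ✓ → 68435
emp_id=711: ✗
emp_id=712: ✗
emp_id=713: ✓ → 61174
sales_sum = 46506 + 106947 + 55771 + 113079 + 68435 + 61174 = 451912

451912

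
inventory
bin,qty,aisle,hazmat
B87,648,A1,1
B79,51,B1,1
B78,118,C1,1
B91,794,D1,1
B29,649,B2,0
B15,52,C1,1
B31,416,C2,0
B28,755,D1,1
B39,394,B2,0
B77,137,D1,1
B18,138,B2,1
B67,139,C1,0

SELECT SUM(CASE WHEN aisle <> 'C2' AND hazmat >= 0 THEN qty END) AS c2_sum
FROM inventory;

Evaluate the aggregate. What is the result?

bin=B87: ✓ → 648
bin=B79: ✓ → 51
bin=B78: ✓ → 118
bin=B91: ✓ → 794
bin=B29: ✓ → 649
bin=B15: ✓ → 52
bin=B31: ✗
bin=B28: ✓ → 755
bin=B39: ✓ → 394
bin=B77: ✓ → 137
bin=B18: ✓ → 138
bin=B67: ✓ → 139
c2_sum = 648 + 51 + 118 + 794 + 649 + 52 + 755 + 394 + 137 + 138 + 139 = 3875

3875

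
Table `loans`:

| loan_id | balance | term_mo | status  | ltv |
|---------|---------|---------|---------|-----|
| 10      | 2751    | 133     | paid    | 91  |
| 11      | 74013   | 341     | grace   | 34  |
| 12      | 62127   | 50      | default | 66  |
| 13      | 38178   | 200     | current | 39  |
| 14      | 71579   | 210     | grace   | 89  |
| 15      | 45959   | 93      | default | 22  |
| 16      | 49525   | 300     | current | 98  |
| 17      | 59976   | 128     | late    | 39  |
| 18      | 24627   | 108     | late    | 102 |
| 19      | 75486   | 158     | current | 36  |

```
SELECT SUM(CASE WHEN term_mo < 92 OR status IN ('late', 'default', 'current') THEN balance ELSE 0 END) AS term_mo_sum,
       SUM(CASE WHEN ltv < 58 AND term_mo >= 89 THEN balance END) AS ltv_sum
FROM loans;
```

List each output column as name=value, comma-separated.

[term_mo_sum: term_mo < 92 OR status IN ('late', 'default', 'current')]
loan_id=10: ✗
loan_id=11: ✗
loan_id=12: ✓ → 62127
loan_id=13: ✓ → 38178
loan_id=14: ✗
loan_id=15: ✓ → 45959
loan_id=16: ✓ → 49525
loan_id=17: ✓ → 59976
loan_id=18: ✓ → 24627
loan_id=19: ✓ → 75486
term_mo_sum = 62127 + 38178 + 45959 + 49525 + 59976 + 24627 + 75486 = 355878
—
[ltv_sum: ltv < 58 AND term_mo >= 89]
loan_id=10: ✗
loan_id=11: ✓ → 74013
loan_id=12: ✗
loan_id=13: ✓ → 38178
loan_id=14: ✗
loan_id=15: ✓ → 45959
loan_id=16: ✗
loan_id=17: ✓ → 59976
loan_id=18: ✗
loan_id=19: ✓ → 75486
ltv_sum = 74013 + 38178 + 45959 + 59976 + 75486 = 293612

term_mo_sum=355878, ltv_sum=293612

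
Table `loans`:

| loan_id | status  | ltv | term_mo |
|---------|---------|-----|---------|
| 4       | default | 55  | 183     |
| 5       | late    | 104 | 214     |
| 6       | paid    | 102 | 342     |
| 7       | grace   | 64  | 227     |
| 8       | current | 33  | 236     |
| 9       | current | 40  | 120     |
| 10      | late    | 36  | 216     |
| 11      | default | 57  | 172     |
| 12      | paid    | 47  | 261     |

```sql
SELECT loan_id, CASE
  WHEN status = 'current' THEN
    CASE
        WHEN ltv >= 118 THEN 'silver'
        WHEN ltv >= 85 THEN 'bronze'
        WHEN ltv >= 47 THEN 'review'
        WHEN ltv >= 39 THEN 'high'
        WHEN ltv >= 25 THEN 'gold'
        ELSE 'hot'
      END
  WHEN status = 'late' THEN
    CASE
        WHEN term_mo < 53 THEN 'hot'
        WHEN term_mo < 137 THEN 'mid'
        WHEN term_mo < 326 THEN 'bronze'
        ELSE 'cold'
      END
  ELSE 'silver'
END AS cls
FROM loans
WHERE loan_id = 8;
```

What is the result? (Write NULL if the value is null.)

loan_id = 8: status=current, ltv=33, term_mo=236.
status='current' → inner[ltv >= 25] → gold

gold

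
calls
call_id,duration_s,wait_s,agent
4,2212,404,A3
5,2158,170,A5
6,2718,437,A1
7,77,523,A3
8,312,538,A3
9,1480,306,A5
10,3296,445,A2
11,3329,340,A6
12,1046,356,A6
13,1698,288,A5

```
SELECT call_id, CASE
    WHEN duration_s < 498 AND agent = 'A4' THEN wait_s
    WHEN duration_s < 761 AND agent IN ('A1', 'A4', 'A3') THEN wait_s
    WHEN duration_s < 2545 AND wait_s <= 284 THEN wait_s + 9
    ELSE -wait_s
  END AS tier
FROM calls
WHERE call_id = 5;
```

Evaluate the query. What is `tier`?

179

call_id = 5: duration_s=2158, wait_s=170, agent=A5.
duration_s < 498 AND agent = 'A4' → false
duration_s < 761 AND agent IN ('A1', 'A4', 'A3') → false
duration_s < 2545 AND wait_s <= 284 → true → 179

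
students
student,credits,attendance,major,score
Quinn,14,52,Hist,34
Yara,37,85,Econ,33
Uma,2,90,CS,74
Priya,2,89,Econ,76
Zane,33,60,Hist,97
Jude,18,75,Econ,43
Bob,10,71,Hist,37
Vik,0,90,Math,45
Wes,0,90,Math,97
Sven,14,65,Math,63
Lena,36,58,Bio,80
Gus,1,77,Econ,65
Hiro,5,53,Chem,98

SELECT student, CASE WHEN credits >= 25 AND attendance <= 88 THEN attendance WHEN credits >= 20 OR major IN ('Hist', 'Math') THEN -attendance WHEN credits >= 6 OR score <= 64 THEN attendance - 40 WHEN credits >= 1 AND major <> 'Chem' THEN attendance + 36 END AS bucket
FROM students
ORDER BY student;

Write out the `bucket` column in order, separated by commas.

student=Bob: credits >= 20 OR major IN ('Hist', 'Math') → -71
student=Gus: credits >= 1 AND major <> 'Chem' → 113
student=Hiro: (no match → NULL) → NULL
student=Jude: credits >= 6 OR score <= 64 → 35
student=Lena: credits >= 25 AND attendance <= 88 → 58
student=Priya: credits >= 1 AND major <> 'Chem' → 125
student=Quinn: credits >= 20 OR major IN ('Hist', 'Math') → -52
student=Sven: credits >= 20 OR major IN ('Hist', 'Math') → -65
student=Uma: credits >= 1 AND major <> 'Chem' → 126
student=Vik: credits >= 20 OR major IN ('Hist', 'Math') → -90
student=Wes: credits >= 20 OR major IN ('Hist', 'Math') → -90
student=Yara: credits >= 25 AND attendance <= 88 → 85
student=Zane: credits >= 25 AND attendance <= 88 → 60

-71, 113, NULL, 35, 58, 125, -52, -65, 126, -90, -90, 85, 60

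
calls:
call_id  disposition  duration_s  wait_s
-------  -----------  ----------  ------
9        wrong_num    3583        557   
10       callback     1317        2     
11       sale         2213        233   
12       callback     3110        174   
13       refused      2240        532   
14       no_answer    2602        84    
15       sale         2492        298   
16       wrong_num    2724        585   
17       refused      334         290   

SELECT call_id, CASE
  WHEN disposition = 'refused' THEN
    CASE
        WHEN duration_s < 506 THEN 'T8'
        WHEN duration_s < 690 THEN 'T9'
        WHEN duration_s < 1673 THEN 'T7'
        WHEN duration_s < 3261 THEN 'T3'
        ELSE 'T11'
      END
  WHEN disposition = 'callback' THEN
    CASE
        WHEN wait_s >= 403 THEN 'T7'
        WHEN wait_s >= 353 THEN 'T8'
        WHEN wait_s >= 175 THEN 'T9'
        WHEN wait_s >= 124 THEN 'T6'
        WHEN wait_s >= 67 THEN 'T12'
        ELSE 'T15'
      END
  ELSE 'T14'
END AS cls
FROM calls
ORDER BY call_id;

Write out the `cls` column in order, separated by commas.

T14, T15, T14, T6, T3, T14, T14, T14, T8

call_id=9: disposition='wrong_num' → outer ELSE → T14
call_id=10: disposition='callback' → inner[ELSE] → T15
call_id=11: disposition='sale' → outer ELSE → T14
call_id=12: disposition='callback' → inner[wait_s >= 124] → T6
call_id=13: disposition='refused' → inner[duration_s < 3261] → T3
call_id=14: disposition='no_answer' → outer ELSE → T14
call_id=15: disposition='sale' → outer ELSE → T14
call_id=16: disposition='wrong_num' → outer ELSE → T14
call_id=17: disposition='refused' → inner[duration_s < 506] → T8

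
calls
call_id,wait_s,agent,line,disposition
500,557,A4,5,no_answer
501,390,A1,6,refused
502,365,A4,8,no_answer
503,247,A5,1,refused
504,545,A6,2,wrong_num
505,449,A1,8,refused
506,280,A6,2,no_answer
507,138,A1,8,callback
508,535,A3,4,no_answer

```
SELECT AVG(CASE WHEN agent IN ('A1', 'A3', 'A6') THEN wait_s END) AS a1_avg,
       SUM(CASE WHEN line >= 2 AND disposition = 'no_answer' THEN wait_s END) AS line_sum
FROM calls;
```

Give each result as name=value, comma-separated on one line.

a1_avg=389.5, line_sum=1737

[a1_avg: agent IN ('A1', 'A3', 'A6')]
call_id=500: ✗
call_id=501: ✓ → 390
call_id=502: ✗
call_id=503: ✗
call_id=504: ✓ → 545
call_id=505: ✓ → 449
call_id=506: ✓ → 280
call_id=507: ✓ → 138
call_id=508: ✓ → 535
a1_avg = (390 + 545 + 449 + 280 + 138 + 535) / 6 = 389.5
—
[line_sum: line >= 2 AND disposition = 'no_answer']
call_id=500: ✓ → 557
call_id=501: ✗
call_id=502: ✓ → 365
call_id=503: ✗
call_id=504: ✗
call_id=505: ✗
call_id=506: ✓ → 280
call_id=507: ✗
call_id=508: ✓ → 535
line_sum = 557 + 365 + 280 + 535 = 1737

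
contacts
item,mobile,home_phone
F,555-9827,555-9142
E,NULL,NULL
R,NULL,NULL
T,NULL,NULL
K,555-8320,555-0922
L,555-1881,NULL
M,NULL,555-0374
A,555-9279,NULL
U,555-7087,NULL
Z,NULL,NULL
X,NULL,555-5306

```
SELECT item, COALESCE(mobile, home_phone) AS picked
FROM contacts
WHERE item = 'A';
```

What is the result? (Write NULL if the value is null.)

555-9279

item = A: mobile=555-9279, home_phone=NULL.
mobile=555-9279 → 555-9279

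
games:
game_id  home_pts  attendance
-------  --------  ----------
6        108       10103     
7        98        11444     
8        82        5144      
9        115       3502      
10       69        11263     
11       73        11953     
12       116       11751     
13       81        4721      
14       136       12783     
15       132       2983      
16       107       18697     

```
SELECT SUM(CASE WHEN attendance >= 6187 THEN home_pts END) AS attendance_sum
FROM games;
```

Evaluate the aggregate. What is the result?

707

game_id=6: ✓ → 108
game_id=7: ✓ → 98
game_id=8: ✗
game_id=9: ✗
game_id=10: ✓ → 69
game_id=11: ✓ → 73
game_id=12: ✓ → 116
game_id=13: ✗
game_id=14: ✓ → 136
game_id=15: ✗
game_id=16: ✓ → 107
attendance_sum = 108 + 98 + 69 + 73 + 116 + 136 + 107 = 707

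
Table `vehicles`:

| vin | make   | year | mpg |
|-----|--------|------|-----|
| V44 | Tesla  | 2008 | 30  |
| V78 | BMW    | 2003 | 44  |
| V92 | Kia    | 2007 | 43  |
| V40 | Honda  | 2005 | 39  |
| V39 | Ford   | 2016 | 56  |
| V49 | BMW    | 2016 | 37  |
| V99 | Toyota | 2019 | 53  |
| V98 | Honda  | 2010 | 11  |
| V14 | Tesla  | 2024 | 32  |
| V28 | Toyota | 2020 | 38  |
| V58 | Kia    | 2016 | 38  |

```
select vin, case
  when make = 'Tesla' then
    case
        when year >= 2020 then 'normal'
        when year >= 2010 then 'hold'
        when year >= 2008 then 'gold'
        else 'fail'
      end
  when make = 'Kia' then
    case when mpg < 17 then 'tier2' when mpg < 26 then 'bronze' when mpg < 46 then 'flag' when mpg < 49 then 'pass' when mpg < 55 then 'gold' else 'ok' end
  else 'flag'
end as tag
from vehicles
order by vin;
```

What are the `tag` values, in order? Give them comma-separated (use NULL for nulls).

vin=V14: make='Tesla' → inner[year >= 2020] → normal
vin=V28: make='Toyota' → outer ELSE → flag
vin=V39: make='Ford' → outer ELSE → flag
vin=V40: make='Honda' → outer ELSE → flag
vin=V44: make='Tesla' → inner[year >= 2008] → gold
vin=V49: make='BMW' → outer ELSE → flag
vin=V58: make='Kia' → inner[mpg < 46] → flag
vin=V78: make='BMW' → outer ELSE → flag
vin=V92: make='Kia' → inner[mpg < 46] → flag
vin=V98: make='Honda' → outer ELSE → flag
vin=V99: make='Toyota' → outer ELSE → flag

normal, flag, flag, flag, gold, flag, flag, flag, flag, flag, flag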